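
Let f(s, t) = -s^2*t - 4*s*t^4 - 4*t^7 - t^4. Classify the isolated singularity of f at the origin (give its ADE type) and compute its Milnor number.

The Hessian of f at 0 is [[0, 0], [0, 0]] with rank 0, so corank 2. A Groebner basis of the Jacobian ideal J(f) in C{s,t} is {s^3, s^2/4 + t^3, s*t}; counting standard monomials gives mu = 5. Corank 2; j^3 = -s^2*t has shape L^2 M (L != M), so D-series; mu = 5 gives D_5.

Type D5, Milnor number mu = 5.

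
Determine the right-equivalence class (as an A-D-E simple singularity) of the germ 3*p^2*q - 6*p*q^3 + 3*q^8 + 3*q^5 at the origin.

D_9

The Hessian of f at 0 has rank 0. Corank 2; j^3 = 3*p^2*q has shape L^2 M (L != M), so D-series; mu = 9 gives D_9.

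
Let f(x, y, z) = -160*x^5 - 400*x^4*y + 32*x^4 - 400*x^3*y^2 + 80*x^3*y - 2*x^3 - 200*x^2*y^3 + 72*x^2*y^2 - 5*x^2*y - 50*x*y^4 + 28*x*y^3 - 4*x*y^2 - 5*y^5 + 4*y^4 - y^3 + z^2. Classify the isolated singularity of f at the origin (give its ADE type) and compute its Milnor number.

The Hessian of f at 0 is [[0, 0, 0], [0, 0, 0], [0, 0, 2]] with rank 1, so corank 2. A Groebner basis of the Jacobian ideal J(f) in C{x,y,z} is {x^3 - 7*x^2 - 27*x*y/2 - 13*y^2/2, x^2*y + 9*x^2 + 35*x*y/2 + 17*y^2/2, -11*x^2 + x*y^2 - 43*x*y/2 - 21*y^2/2, 13*x^2 + 51*x*y/2 + y^3 + 25*y^2/2, z}; counting standard monomials gives mu = 6. Corank 2; j^3 = -(x + y)^2*(2*x + y) has shape L^2 M (L != M), so D-series; mu = 6 gives D_6.

Type D_6, Milnor number mu = 6.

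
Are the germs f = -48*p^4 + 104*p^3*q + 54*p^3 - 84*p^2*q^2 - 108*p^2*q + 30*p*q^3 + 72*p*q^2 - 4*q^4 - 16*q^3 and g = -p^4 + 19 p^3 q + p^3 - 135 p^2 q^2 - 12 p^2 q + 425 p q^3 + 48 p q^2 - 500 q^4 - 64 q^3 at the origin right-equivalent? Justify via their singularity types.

The Hessian of f at 0 is [[0, 0], [0, 0]] with rank 0, so corank 2. A Groebner basis of the Jacobian ideal J(f) in C{p,q} is {19683*p^2/4 - 6561*p*q + q^4 - 27*q^3/4 + 2187*q^2, p^3 - 189*p^2/2 + 126*p*q - q^3/6 - 42*q^2, p^2*q - 405*p^2/4 + 135*p*q - 11*q^3/36 - 45*q^2, -81*p^2 + p*q^2 + 108*p*q - 5*q^3/9 - 36*q^2}; counting standard monomials gives mu = 7. Corank 2; j^3 = 2*(3*p - 2*q)^3 is a perfect cube, so E-series; the 4-jet and mu = 7 give E_7. The Hessian of g at 0 is [[0, 0], [0, 0]] with rank 0, so corank 2. A Groebner basis of the Jacobian ideal J(g) in C{p,q} is {3*p^2 - 24*p*q + q^4 + q^3 + 48*q^2, p^3 - 108*p^2 + 864*p*q - 100*q^3 - 1728*q^2, p^2*q - 17*p^2 + 136*p*q - 65*q^3/3 - 272*q^2, -2*p^2 + p*q^2 + 16*p*q - 14*q^3/3 - 32*q^2}; counting standard monomials gives mu = 7. Corank 2; j^3 = (p - 4*q)^3 is a perfect cube, so E-series; the 4-jet and mu = 7 give E_7. Both have type E_7, hence right-equivalent.

Yes.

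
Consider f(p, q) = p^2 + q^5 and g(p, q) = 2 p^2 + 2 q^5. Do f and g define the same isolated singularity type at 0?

The Hessian of f at 0 has rank 1. Corank 1: A-series; mu = 4 gives A_4. The Hessian of g at 0 has rank 1. Corank 1: A-series; mu = 4 gives A_4. Both have type A_4, hence right-equivalent.

Yes.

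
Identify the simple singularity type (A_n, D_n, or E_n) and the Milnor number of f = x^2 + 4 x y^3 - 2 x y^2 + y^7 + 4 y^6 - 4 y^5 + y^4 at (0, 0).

Type A_6, Milnor number mu = 6.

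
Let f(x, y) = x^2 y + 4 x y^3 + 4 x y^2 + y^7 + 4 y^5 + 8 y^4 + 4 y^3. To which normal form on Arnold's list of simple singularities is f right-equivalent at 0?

The Hessian of f at 0 is [[0, 0], [0, 0]] with rank 0, so corank 2. A Groebner basis of the Jacobian ideal J(f) in C{x,y} is {x^2*y^2 - 2*x^2*y + 4*x^2/7 - 34*x*y^2/7 + 22*x*y/7 + 4*y^2, x^3 + 6*x^2*y - 8*x^2/7 + 68*x*y^2/7 - 44*x*y/7 - 8*y^2, x*y/2 + y^3 + y^2}; counting standard monomials gives mu = 8. Corank 2; j^3 = y*(x + 2*y)^2 has shape L^2 M (L != M), so D-series; mu = 8 gives D_8.

D8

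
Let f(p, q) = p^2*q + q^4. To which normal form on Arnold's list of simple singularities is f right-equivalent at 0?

D_{5}

The Hessian of f at 0 has rank 0. Corank 2; j^3 = p^2*q has shape L^2 M (L != M), so D-series; mu = 5 gives D_5.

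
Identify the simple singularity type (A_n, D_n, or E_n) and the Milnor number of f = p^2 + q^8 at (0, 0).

Type A_{7}, Milnor number mu = 7.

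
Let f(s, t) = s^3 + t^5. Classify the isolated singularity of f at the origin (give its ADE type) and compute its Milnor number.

The Hessian of f at 0 has rank 0. Corank 2; j^3 = s^3 is a perfect cube, so E-series; the 5-jet and mu = 8 give E_8.

Type E_8, Milnor number mu = 8.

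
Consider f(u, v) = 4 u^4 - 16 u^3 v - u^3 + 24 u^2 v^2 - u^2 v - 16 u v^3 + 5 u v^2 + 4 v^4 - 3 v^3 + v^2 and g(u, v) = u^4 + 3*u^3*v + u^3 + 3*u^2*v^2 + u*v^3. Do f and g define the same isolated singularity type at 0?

The Hessian of f at 0 has rank 1. Corank 1: A-series; mu = 2 gives A_2. The Hessian of g at 0 has rank 0. Corank 2; j^3 = u^3 is a perfect cube, so E-series; the 4-jet and mu = 7 give E_7. f is A_2 but g is E_7, hence not right-equivalent.

No.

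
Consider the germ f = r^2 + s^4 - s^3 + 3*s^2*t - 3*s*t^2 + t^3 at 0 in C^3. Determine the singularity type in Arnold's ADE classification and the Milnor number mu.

Type E6, Milnor number mu = 6.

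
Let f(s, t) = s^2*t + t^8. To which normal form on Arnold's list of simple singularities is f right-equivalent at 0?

D_{9}

The Hessian of f at 0 has rank 0. Corank 2; j^3 = s^2*t has shape L^2 M (L != M), so D-series; mu = 9 gives D_9.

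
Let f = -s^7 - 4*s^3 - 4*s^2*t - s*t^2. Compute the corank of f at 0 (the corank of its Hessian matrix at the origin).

2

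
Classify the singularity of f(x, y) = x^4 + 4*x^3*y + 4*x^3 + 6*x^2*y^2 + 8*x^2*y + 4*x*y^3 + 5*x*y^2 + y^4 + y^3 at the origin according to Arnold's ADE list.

The Hessian of f at 0 has rank 0. Corank 2; j^3 = (x + y)*(2*x + y)^2 has shape L^2 M (L != M), so D-series; mu = 5 gives D_5.

D5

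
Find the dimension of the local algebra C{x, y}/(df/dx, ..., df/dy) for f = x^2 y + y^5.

The Hessian of f at 0 is [[0, 0], [0, 0]] with rank 0, so corank 2. A Groebner basis of the Jacobian ideal J(f) in C{x,y} is {x^2/5 + y^4, x^3, x*y}; counting standard monomials gives mu = 6. Corank 2; j^3 = x^2*y has shape L^2 M (L != M), so D-series; mu = 6 gives D_6.

6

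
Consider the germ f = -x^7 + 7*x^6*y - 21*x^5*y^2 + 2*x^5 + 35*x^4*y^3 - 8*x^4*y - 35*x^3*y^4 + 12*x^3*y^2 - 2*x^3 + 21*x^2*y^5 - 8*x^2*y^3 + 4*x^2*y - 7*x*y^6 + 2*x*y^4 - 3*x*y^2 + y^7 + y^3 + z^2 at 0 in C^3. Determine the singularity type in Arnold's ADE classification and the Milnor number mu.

Type D_{4}, Milnor number mu = 4.

The Hessian of f at 0 is [[0, 0, 0], [0, 0, 0], [0, 0, 2]] with rank 1, so corank 2. A Groebner basis of the Jacobian ideal J(f) in C{x,y,z} is {y^3, x^2 - 3*y^2/2, x*y - 3*y^2/2, z}; counting standard monomials gives mu = 4. Corank 2; j^3 = -(x - y)*(2*x^2 - 2*x*y + y^2) splits into three distinct lines over C (the quadratic factor has nonzero discriminant), so D_4.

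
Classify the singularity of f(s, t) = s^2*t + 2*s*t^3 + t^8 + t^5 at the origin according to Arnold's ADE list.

D_9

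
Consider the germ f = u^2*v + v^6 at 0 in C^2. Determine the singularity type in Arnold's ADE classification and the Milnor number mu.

The Hessian of f at 0 is [[0, 0], [0, 0]] with rank 0, so corank 2. A Groebner basis of the Jacobian ideal J(f) in C{u,v} is {u^2/6 + v^5, u^3, u*v}; counting standard monomials gives mu = 7. Corank 2; j^3 = u^2*v has shape L^2 M (L != M), so D-series; mu = 7 gives D_7.

Type D7, Milnor number mu = 7.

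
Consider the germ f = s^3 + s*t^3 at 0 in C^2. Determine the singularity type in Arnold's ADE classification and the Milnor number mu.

Type E7, Milnor number mu = 7.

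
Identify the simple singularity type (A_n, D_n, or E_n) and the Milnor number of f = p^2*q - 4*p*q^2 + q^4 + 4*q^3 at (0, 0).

The Hessian of f at 0 has rank 0. Corank 2; j^3 = q*(p - 2*q)^2 has shape L^2 M (L != M), so D-series; mu = 5 gives D_5.

Type D_{5}, Milnor number mu = 5.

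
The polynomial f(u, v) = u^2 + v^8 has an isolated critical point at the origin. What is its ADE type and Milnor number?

The Hessian of f at 0 has rank 1. Corank 1: A-series; mu = 7 gives A_7.

Type A_{7}, Milnor number mu = 7.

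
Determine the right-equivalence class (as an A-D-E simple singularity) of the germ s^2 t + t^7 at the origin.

D8

The Hessian of f at 0 is [[0, 0], [0, 0]] with rank 0, so corank 2. A Groebner basis of the Jacobian ideal J(f) in C{s,t} is {s^2/7 + t^6, s^3, s*t}; counting standard monomials gives mu = 8. Corank 2; j^3 = s^2*t has shape L^2 M (L != M), so D-series; mu = 8 gives D_8.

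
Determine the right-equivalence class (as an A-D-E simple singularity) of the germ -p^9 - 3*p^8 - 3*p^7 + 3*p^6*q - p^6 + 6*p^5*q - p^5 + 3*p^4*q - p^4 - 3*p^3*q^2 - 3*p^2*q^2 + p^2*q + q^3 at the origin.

The Hessian of f at 0 has rank 0. Corank 2; j^3 = q*(p^2 + q^2) splits into three distinct lines over C (the quadratic factor has nonzero discriminant), so D_4.

D_4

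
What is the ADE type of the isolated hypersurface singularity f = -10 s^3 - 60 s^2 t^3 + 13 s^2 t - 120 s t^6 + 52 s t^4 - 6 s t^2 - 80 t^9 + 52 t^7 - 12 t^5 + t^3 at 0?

D4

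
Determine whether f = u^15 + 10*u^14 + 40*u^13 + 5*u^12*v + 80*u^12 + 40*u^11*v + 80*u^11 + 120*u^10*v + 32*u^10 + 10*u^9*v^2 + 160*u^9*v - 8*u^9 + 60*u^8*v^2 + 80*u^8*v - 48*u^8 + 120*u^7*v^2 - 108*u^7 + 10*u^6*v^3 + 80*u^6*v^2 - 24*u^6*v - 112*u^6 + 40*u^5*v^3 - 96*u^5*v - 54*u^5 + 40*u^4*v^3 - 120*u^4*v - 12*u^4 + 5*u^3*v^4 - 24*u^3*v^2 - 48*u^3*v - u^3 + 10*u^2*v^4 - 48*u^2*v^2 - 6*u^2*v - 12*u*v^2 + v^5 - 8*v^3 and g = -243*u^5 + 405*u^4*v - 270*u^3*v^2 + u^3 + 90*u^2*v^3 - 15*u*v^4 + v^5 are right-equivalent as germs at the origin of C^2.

Yes.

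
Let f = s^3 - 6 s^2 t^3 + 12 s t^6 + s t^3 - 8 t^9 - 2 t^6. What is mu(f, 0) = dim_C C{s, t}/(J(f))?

7

The Hessian of f at 0 has rank 0. Corank 2; j^3 = s^3 is a perfect cube, so E-series; the 4-jet and mu = 7 give E_7.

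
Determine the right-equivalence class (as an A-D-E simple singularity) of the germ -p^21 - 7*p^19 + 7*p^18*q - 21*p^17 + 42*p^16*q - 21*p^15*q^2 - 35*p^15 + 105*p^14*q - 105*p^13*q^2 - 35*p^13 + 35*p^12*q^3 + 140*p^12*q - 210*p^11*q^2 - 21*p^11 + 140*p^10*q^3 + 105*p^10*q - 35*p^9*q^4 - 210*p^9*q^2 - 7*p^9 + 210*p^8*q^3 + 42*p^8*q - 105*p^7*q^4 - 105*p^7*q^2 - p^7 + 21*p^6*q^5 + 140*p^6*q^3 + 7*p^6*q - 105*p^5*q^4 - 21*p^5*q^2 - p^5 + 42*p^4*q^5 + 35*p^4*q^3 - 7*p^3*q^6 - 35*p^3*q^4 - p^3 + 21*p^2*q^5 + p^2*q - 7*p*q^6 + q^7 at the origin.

D8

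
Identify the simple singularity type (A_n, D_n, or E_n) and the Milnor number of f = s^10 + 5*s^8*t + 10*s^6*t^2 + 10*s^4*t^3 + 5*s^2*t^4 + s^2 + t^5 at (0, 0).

The Hessian of f at 0 has rank 1. Corank 1: A-series; mu = 4 gives A_4.

Type A_4, Milnor number mu = 4.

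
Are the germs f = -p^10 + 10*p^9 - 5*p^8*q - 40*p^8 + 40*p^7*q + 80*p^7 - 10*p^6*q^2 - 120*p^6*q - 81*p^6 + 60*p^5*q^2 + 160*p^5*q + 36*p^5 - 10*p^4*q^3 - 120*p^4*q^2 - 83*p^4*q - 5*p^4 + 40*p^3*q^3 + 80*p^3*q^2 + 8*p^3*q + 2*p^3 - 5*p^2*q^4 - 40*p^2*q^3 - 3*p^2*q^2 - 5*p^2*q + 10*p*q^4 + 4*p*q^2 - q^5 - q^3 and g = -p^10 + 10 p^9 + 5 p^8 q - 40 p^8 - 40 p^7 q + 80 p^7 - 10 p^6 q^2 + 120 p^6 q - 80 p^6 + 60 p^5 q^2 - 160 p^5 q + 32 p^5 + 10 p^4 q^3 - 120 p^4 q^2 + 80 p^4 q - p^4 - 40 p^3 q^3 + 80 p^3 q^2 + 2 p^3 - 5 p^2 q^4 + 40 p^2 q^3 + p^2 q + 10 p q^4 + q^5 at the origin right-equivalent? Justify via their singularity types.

Yes.

The Hessian of f at 0 has rank 0. Corank 2; j^3 = (p - q)^2*(2*p - q) has shape L^2 M (L != M), so D-series; mu = 6 gives D_6. The Hessian of g at 0 has rank 0. Corank 2; j^3 = p^2*(2*p + q) has shape L^2 M (L != M), so D-series; mu = 6 gives D_6. Both have type D_6, hence right-equivalent.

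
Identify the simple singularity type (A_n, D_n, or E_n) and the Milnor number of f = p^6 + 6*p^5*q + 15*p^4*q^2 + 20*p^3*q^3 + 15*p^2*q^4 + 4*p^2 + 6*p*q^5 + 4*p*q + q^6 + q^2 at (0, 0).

Type A_5, Milnor number mu = 5.

The Hessian of f at 0 has rank 1. Corank 1: A-series; mu = 5 gives A_5.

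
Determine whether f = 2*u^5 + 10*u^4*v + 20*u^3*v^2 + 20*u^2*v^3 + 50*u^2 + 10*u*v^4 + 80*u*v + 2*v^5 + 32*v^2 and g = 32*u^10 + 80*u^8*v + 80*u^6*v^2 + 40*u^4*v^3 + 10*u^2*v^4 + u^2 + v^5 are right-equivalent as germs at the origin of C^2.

Yes.

The Hessian of f at 0 has rank 1. Corank 1: A-series; mu = 4 gives A_4. The Hessian of g at 0 has rank 1. Corank 1: A-series; mu = 4 gives A_4. Both have type A_4, hence right-equivalent.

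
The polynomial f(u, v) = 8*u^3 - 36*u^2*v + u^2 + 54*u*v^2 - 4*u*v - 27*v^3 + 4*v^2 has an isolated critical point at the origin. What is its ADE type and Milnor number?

The Hessian of f at 0 has rank 1. Corank 1: A-series; mu = 2 gives A_2.

Type A2, Milnor number mu = 2.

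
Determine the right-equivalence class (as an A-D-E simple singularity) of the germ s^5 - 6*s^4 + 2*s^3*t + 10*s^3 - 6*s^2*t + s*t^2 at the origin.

The Hessian of f at 0 is [[0, 0], [0, 0]] with rank 0, so corank 2. A Groebner basis of the Jacobian ideal J(f) in C{s,t} is {t^3, s^2 - t^2/6, s*t - t^2/2}; counting standard monomials gives mu = 4. Corank 2; j^3 = s*(10*s^2 - 6*s*t + t^2) splits into three distinct lines over C (the quadratic factor has nonzero discriminant), so D_4.

D_{4}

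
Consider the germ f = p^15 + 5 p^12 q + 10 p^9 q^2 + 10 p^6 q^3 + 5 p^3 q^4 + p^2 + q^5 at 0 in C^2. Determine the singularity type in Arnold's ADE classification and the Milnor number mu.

Type A_{4}, Milnor number mu = 4.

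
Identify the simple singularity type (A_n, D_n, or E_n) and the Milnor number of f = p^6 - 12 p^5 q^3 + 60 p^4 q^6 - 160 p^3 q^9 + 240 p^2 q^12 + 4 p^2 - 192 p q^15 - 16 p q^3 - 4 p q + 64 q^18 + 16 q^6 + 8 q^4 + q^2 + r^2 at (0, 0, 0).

Type A_{5}, Milnor number mu = 5.

The Hessian of f at 0 has rank 2. Corank 1: A-series; mu = 5 gives A_5.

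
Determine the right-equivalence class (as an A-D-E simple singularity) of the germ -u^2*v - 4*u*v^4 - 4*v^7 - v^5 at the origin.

The Hessian of f at 0 is [[0, 0], [0, 0]] with rank 0, so corank 2. A Groebner basis of the Jacobian ideal J(f) in C{u,v} is {u*v/2 + v^4, u*v^2, u^2 - 5*u*v/2}; counting standard monomials gives mu = 6. Corank 2; j^3 = -u^2*v has shape L^2 M (L != M), so D-series; mu = 6 gives D_6.

D6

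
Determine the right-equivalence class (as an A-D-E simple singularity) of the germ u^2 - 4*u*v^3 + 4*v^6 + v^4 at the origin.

The Hessian of f at 0 has rank 1. Corank 1: A-series; mu = 3 gives A_3.

A_3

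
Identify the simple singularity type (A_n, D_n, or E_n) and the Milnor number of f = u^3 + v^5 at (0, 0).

Type E_{8}, Milnor number mu = 8.

The Hessian of f at 0 has rank 0. Corank 2; j^3 = u^3 is a perfect cube, so E-series; the 5-jet and mu = 8 give E_8.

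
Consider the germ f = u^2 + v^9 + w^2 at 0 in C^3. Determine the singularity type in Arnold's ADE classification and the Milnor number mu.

Type A_{8}, Milnor number mu = 8.

The Hessian of f at 0 is [[2, 0, 0], [0, 0, 0], [0, 0, 2]] with rank 2, so corank 1. A Groebner basis of the Jacobian ideal J(f) in C{u,v,w} is {v^8, u, w}; counting standard monomials gives mu = 8. Corank 1: A-series; mu = 8 gives A_8.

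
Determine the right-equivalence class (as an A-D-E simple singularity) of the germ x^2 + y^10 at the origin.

The Hessian of f at 0 is [[2, 0], [0, 0]] with rank 1, so corank 1. A Groebner basis of the Jacobian ideal J(f) in C{x,y} is {y^9, x}; counting standard monomials gives mu = 9. Corank 1: A-series; mu = 9 gives A_9.

A9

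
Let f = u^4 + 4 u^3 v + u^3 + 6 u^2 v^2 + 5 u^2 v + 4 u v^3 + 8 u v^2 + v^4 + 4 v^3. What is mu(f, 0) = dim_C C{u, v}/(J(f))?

5

The Hessian of f at 0 has rank 0. Corank 2; j^3 = (u + v)*(u + 2*v)^2 has shape L^2 M (L != M), so D-series; mu = 5 gives D_5.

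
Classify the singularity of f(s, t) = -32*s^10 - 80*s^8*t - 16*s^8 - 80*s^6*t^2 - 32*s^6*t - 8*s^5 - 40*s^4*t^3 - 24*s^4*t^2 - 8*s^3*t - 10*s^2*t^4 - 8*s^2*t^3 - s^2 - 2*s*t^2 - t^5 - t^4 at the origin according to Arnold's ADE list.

The Hessian of f at 0 is [[-2, 0], [0, 0]] with rank 1, so corank 1. A Groebner basis of the Jacobian ideal J(f) in C{s,t} is {s^2, s + t^2}; counting standard monomials gives mu = 4. Corank 1: A-series; mu = 4 gives A_4.

A_{4}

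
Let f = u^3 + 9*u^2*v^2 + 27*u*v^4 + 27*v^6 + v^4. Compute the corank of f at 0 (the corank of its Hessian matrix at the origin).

2

The Hessian at 0 is [[0, 0], [0, 0]] of rank 0; hence corank 2.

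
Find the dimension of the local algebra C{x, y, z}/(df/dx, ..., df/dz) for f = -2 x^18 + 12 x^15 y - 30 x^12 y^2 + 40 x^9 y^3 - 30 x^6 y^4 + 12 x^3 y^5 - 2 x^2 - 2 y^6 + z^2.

The Hessian of f at 0 has rank 2. Corank 1: A-series; mu = 5 gives A_5.

5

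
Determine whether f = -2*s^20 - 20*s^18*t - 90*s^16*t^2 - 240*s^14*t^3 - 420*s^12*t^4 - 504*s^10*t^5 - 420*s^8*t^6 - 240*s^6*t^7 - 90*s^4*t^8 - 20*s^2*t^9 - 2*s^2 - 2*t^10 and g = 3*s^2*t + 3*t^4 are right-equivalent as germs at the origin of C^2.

No.

The Hessian of f at 0 has rank 1. Corank 1: A-series; mu = 9 gives A_9. The Hessian of g at 0 has rank 0. Corank 2; j^3 = 3*s^2*t has shape L^2 M (L != M), so D-series; mu = 5 gives D_5. f is A_9 but g is D_5, hence not right-equivalent.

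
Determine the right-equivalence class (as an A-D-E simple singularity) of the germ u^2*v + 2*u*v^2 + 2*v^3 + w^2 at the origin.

D4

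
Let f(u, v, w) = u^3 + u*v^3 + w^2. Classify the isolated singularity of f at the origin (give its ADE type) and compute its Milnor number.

Type E_{7}, Milnor number mu = 7.

The Hessian of f at 0 is [[0, 0, 0], [0, 0, 0], [0, 0, 2]] with rank 1, so corank 2. A Groebner basis of the Jacobian ideal J(f) in C{u,v,w} is {u^3, u*v^2, 3*u^2 + v^3, w}; counting standard monomials gives mu = 7. Corank 2; j^3 = u^3 is a perfect cube, so E-series; the 4-jet and mu = 7 give E_7.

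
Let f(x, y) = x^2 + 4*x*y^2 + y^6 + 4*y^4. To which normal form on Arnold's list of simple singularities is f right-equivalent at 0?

The Hessian of f at 0 is [[2, 0], [0, 0]] with rank 1, so corank 1. A Groebner basis of the Jacobian ideal J(f) in C{x,y} is {x^3, x^2*y, x/2 + y^2}; counting standard monomials gives mu = 5. Corank 1: A-series; mu = 5 gives A_5.

A5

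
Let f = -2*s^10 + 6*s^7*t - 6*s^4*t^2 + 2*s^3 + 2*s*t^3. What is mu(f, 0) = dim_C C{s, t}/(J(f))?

7

The Hessian of f at 0 has rank 0. Corank 2; j^3 = 2*s^3 is a perfect cube, so E-series; the 4-jet and mu = 7 give E_7.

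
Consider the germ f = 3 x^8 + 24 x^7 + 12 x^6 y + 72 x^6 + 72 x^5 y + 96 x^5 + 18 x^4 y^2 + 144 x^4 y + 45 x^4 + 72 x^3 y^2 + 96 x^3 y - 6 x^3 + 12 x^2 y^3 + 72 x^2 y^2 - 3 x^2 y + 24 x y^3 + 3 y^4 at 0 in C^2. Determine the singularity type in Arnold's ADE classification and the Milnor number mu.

Type D_{5}, Milnor number mu = 5.

The Hessian of f at 0 has rank 0. Corank 2; j^3 = -3*x^2*(2*x + y) has shape L^2 M (L != M), so D-series; mu = 5 gives D_5.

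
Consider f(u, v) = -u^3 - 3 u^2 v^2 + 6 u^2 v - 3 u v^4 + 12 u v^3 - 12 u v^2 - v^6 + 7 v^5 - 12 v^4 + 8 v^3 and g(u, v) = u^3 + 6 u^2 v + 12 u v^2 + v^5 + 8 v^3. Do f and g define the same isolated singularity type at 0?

The Hessian of f at 0 has rank 0. Corank 2; j^3 = -(u - 2*v)^3 is a perfect cube, so E-series; the 5-jet and mu = 8 give E_8. The Hessian of g at 0 has rank 0. Corank 2; j^3 = (u + 2*v)^3 is a perfect cube, so E-series; the 5-jet and mu = 8 give E_8. Both have type E_8, hence right-equivalent.

Yes.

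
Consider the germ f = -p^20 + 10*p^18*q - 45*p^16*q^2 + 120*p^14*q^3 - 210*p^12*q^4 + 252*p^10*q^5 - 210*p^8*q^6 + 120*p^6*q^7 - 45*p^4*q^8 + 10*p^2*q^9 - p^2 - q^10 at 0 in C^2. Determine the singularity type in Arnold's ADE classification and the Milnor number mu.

The Hessian of f at 0 has rank 1. Corank 1: A-series; mu = 9 gives A_9.

Type A_9, Milnor number mu = 9.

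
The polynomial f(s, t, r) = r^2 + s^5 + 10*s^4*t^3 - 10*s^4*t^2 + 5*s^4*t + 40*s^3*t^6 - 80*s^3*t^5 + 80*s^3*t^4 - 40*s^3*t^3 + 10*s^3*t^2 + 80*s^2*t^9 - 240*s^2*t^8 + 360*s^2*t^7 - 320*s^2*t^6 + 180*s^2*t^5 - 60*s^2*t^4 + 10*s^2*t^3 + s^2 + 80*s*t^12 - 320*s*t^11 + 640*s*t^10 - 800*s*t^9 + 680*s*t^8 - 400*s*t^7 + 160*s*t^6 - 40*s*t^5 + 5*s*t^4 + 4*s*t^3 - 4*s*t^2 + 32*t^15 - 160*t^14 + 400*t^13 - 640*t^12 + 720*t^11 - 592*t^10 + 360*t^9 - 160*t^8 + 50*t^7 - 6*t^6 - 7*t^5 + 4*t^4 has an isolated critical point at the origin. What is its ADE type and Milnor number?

The Hessian of f at 0 is [[2, 0, 0], [0, 0, 0], [0, 0, 2]] with rank 2, so corank 1. A Groebner basis of the Jacobian ideal J(f) in C{s,t,r} is {s/2 + t^3 - t^2, s^2, s*t + s - 2*t^2, r}; counting standard monomials gives mu = 4. Corank 1: A-series; mu = 4 gives A_4.

Type A_4, Milnor number mu = 4.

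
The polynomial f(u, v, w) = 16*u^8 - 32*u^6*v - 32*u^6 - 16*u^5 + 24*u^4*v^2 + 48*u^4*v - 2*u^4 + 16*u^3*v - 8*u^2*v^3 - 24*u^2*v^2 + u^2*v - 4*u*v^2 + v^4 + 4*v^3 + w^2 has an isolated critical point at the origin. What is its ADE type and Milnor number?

Type D5, Milnor number mu = 5.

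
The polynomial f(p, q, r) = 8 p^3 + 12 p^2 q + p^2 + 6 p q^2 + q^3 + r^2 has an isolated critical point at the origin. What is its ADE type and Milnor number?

Type A2, Milnor number mu = 2.

The Hessian of f at 0 has rank 2. Corank 1: A-series; mu = 2 gives A_2.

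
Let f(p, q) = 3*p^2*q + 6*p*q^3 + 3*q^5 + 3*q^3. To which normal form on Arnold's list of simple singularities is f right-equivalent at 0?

D_4

The Hessian of f at 0 has rank 0. Corank 2; j^3 = 3*q*(p^2 + q^2) splits into three distinct lines over C (the quadratic factor has nonzero discriminant), so D_4.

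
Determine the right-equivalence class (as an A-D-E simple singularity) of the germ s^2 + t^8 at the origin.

The Hessian of f at 0 has rank 1. Corank 1: A-series; mu = 7 gives A_7.

A7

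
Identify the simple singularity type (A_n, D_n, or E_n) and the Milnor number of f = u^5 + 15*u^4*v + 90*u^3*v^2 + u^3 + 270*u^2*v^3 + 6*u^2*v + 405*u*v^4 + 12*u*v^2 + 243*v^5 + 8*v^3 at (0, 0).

Type E8, Milnor number mu = 8.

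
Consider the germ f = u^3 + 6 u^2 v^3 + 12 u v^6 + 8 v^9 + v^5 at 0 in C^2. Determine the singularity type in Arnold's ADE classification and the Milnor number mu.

Type E8, Milnor number mu = 8.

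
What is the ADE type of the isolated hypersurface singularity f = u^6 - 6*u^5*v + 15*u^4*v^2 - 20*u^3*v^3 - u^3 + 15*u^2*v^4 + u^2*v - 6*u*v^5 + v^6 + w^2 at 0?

The Hessian of f at 0 has rank 1. Corank 2; j^3 = -u^2*(u - v) has shape L^2 M (L != M), so D-series; mu = 7 gives D_7.

D_{7}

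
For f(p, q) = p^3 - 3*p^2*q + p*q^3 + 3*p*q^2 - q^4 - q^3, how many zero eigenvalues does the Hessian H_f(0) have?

2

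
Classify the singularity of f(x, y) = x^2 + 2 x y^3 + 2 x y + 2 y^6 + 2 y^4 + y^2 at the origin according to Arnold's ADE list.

The Hessian of f at 0 has rank 1. Corank 1: A-series; mu = 5 gives A_5.

A_{5}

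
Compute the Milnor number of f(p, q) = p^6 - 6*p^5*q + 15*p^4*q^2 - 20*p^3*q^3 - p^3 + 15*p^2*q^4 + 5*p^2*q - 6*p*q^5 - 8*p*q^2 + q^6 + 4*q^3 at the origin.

The Hessian of f at 0 is [[0, 0], [0, 0]] with rank 0, so corank 2. A Groebner basis of the Jacobian ideal J(f) in C{p,q} is {p*q/6 + q^5 - q^2/3, p*q^2 - 2*q^3, p^2 - 3*p*q + 2*q^2}; counting standard monomials gives mu = 7. Corank 2; j^3 = -(p - 2*q)^2*(p - q) has shape L^2 M (L != M), so D-series; mu = 7 gives D_7.

7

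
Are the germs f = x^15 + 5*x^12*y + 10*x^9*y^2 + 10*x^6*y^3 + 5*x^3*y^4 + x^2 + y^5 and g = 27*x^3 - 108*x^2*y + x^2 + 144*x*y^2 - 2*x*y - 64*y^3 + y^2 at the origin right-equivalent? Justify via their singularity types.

The Hessian of f at 0 has rank 1. Corank 1: A-series; mu = 4 gives A_4. The Hessian of g at 0 has rank 1. Corank 1: A-series; mu = 2 gives A_2. f is A_4 but g is A_2, hence not right-equivalent.

No.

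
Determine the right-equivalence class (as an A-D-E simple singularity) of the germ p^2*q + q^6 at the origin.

The Hessian of f at 0 has rank 0. Corank 2; j^3 = p^2*q has shape L^2 M (L != M), so D-series; mu = 7 gives D_7.

D_{7}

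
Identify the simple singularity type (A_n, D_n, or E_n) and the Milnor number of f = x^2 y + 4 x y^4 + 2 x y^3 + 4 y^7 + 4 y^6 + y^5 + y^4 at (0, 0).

Type D5, Milnor number mu = 5.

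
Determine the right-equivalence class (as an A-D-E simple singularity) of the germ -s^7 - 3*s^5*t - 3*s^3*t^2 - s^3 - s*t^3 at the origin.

The Hessian of f at 0 has rank 0. Corank 2; j^3 = -s^3 is a perfect cube, so E-series; the 4-jet and mu = 7 give E_7.

E7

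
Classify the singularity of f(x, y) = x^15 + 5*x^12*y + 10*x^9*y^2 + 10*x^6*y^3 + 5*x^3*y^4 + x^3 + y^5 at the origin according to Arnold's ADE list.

The Hessian of f at 0 has rank 0. Corank 2; j^3 = x^3 is a perfect cube, so E-series; the 5-jet and mu = 8 give E_8.

E_{8}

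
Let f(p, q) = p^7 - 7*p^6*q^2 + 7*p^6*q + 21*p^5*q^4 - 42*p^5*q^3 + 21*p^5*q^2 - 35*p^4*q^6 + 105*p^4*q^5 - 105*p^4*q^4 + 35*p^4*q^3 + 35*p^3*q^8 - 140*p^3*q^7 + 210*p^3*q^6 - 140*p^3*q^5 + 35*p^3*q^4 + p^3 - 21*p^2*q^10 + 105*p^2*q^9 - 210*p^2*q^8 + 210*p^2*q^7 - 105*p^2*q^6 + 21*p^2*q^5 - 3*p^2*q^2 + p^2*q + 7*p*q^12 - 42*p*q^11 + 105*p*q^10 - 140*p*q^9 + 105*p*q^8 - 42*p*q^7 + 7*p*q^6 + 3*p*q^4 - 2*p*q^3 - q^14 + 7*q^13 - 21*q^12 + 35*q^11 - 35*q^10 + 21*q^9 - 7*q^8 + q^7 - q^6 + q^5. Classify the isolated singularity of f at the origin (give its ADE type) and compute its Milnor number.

Type D8, Milnor number mu = 8.

The Hessian of f at 0 has rank 0. Corank 2; j^3 = p^2*(p + q) has shape L^2 M (L != M), so D-series; mu = 8 gives D_8.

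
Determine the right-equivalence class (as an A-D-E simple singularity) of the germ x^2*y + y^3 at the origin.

D4

The Hessian of f at 0 is [[0, 0], [0, 0]] with rank 0, so corank 2. A Groebner basis of the Jacobian ideal J(f) in C{x,y} is {y^3, x^2 + 3*y^2, x*y}; counting standard monomials gives mu = 4. Corank 2; j^3 = y*(x^2 + y^2) splits into three distinct lines over C (the quadratic factor has nonzero discriminant), so D_4.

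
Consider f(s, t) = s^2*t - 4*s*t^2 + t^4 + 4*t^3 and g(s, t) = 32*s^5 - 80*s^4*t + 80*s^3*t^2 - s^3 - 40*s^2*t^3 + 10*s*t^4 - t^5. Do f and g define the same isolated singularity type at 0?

No.

The Hessian of f at 0 has rank 0. Corank 2; j^3 = t*(s - 2*t)^2 has shape L^2 M (L != M), so D-series; mu = 5 gives D_5. The Hessian of g at 0 has rank 0. Corank 2; j^3 = -s^3 is a perfect cube, so E-series; the 5-jet and mu = 8 give E_8. f is D_5 but g is E_8, hence not right-equivalent.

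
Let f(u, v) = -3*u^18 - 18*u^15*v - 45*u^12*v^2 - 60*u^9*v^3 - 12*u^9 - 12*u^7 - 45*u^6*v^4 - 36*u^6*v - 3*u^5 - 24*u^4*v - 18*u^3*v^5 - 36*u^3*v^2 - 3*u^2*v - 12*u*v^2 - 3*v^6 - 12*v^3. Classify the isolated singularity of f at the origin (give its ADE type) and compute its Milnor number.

The Hessian of f at 0 has rank 0. Corank 2; j^3 = -3*v*(u + 2*v)^2 has shape L^2 M (L != M), so D-series; mu = 7 gives D_7.

Type D_{7}, Milnor number mu = 7.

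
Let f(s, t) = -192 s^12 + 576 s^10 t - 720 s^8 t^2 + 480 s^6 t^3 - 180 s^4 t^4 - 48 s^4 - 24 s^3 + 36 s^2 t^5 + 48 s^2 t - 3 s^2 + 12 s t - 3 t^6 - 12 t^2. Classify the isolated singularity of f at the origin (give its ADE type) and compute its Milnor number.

Type A_{5}, Milnor number mu = 5.

The Hessian of f at 0 has rank 1. Corank 1: A-series; mu = 5 gives A_5.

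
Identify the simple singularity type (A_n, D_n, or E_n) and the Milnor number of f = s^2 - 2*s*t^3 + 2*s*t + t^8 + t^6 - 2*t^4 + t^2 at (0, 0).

The Hessian of f at 0 is [[2, 2], [2, 2]] with rank 1, so corank 1. A Groebner basis of the Jacobian ideal J(f) in C{s,t} is {s^3 - 3*s*t^2 - 2*s - 2*t, s^2*t + 2*s*t^2 + s + t, -s + t^3 - t}; counting standard monomials gives mu = 7. Corank 1: A-series; mu = 7 gives A_7.

Type A_7, Milnor number mu = 7.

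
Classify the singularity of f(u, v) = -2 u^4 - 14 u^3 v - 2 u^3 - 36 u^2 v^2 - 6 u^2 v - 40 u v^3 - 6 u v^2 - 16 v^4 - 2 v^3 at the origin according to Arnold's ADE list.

The Hessian of f at 0 has rank 0. Corank 2; j^3 = -2*(u + v)^3 is a perfect cube, so E-series; the 4-jet and mu = 7 give E_7.

E_7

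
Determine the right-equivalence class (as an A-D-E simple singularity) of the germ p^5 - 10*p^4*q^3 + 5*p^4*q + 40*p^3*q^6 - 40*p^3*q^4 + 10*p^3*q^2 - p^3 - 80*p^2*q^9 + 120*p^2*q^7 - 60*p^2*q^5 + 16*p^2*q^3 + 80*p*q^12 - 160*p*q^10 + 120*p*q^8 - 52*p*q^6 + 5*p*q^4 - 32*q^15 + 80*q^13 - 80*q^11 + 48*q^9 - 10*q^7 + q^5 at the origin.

The Hessian of f at 0 has rank 0. Corank 2; j^3 = -p^3 is a perfect cube, so E-series; the 5-jet and mu = 8 give E_8.

E8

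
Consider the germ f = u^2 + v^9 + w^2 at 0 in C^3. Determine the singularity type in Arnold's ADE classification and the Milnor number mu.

Type A_8, Milnor number mu = 8.

The Hessian of f at 0 is [[2, 0, 0], [0, 0, 0], [0, 0, 2]] with rank 2, so corank 1. A Groebner basis of the Jacobian ideal J(f) in C{u,v,w} is {v^8, u, w}; counting standard monomials gives mu = 8. Corank 1: A-series; mu = 8 gives A_8.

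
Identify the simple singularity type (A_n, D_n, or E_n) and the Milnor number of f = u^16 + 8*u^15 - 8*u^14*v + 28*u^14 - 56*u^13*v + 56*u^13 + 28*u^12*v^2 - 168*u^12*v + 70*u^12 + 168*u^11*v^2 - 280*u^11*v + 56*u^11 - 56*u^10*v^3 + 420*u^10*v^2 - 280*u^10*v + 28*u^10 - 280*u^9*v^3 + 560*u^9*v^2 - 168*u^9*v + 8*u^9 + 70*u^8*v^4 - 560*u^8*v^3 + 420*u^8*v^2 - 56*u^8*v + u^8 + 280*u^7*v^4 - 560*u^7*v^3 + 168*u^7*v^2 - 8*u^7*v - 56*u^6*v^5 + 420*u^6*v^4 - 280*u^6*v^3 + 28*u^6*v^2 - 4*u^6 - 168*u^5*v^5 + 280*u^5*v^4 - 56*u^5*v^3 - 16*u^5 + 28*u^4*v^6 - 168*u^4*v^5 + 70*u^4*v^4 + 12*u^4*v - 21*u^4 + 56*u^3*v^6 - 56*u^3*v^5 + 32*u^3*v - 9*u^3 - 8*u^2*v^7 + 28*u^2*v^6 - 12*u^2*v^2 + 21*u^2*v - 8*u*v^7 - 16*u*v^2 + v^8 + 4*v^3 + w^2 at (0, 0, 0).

The Hessian of f at 0 is [[0, 0, 0], [0, 0, 0], [0, 0, 2]] with rank 1, so corank 2. A Groebner basis of the Jacobian ideal J(f) in C{u,v,w} is {u^2*v^2 + 3*u*v^2/2 - v^3, 377*u^2*v/16 - 243*u^2/32 + u*v^3 + 27*u*v^2/2 + 1941*u*v/32 - 9*v^3/2 - 593*v^2/16, 5091*u^2*v/32 - 2187*u^2/64 + 189*u*v^2/4 + 22077*u*v/64 + v^4 - 27*v^3/2 - 6873*v^2/32, u^3 - u^2*v + 3*u^2/2 - 5*u*v/2 + v^2, w}; counting standard monomials gives mu = 9. Corank 2; j^3 = -(u - v)*(3*u - 2*v)^2 has shape L^2 M (L != M), so D-series; mu = 9 gives D_9.

Type D_9, Milnor number mu = 9.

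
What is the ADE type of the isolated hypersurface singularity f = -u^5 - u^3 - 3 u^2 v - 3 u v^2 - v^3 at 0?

E_8

The Hessian of f at 0 has rank 0. Corank 2; j^3 = -(u + v)^3 is a perfect cube, so E-series; the 5-jet and mu = 8 give E_8.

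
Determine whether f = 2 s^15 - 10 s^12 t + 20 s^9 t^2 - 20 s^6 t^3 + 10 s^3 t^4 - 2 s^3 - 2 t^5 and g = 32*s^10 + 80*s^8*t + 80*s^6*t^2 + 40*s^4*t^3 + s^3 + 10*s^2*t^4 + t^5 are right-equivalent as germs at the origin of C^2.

Yes.

The Hessian of f at 0 is [[0, 0], [0, 0]] with rank 0, so corank 2. A Groebner basis of the Jacobian ideal J(f) in C{s,t} is {t^4, s^2}; counting standard monomials gives mu = 8. Corank 2; j^3 = -2*s^3 is a perfect cube, so E-series; the 5-jet and mu = 8 give E_8. The Hessian of g at 0 is [[0, 0], [0, 0]] with rank 0, so corank 2. A Groebner basis of the Jacobian ideal J(g) in C{s,t} is {t^4, s^2}; counting standard monomials gives mu = 8. Corank 2; j^3 = s^3 is a perfect cube, so E-series; the 5-jet and mu = 8 give E_8. Both have type E_8, hence right-equivalent.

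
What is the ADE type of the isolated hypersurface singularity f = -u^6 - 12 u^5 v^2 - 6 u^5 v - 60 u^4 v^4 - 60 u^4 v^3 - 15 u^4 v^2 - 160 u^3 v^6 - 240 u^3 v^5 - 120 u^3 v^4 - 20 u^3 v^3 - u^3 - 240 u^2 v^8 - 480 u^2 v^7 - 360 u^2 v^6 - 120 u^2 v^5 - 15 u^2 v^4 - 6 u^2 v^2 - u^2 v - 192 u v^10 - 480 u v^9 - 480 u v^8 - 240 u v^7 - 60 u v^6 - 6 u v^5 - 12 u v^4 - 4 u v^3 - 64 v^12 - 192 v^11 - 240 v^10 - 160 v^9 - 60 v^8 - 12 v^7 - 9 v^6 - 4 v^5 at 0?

The Hessian of f at 0 is [[0, 0], [0, 0]] with rank 0, so corank 2. A Groebner basis of the Jacobian ideal J(f) in C{u,v} is {-u^2/4 - u*v/4 + v^4 - v^3/2, u^3, u^2*v - 2*u*v/3 - 4*v^3/3, u^2/2 + u*v^2 + u*v/2 + v^3}; counting standard monomials gives mu = 7. Corank 2; j^3 = -u^2*(u + v) has shape L^2 M (L != M), so D-series; mu = 7 gives D_7.

D7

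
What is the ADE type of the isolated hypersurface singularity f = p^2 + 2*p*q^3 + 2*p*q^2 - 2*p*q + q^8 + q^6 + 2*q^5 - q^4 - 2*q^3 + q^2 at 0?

A7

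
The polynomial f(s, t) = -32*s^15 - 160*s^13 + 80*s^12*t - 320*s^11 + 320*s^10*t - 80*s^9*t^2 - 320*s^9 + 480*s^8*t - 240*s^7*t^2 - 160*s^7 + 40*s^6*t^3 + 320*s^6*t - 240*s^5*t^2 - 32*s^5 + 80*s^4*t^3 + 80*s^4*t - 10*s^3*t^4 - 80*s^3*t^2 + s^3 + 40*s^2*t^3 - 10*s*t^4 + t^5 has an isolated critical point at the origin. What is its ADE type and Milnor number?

The Hessian of f at 0 has rank 0. Corank 2; j^3 = s^3 is a perfect cube, so E-series; the 5-jet and mu = 8 give E_8.

Type E8, Milnor number mu = 8.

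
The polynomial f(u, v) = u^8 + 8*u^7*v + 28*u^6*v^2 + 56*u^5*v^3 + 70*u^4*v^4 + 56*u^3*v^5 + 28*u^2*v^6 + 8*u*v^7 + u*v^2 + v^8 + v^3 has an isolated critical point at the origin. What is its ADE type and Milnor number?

Type D_9, Milnor number mu = 9.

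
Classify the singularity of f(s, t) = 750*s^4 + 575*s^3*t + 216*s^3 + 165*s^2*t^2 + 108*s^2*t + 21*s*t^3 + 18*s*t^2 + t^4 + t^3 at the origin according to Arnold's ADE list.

The Hessian of f at 0 is [[0, 0], [0, 0]] with rank 0, so corank 2. A Groebner basis of the Jacobian ideal J(f) in C{s,t} is {5038848*s^2/25 + 1679616*s*t/25 + t^4 + 216*t^3/25 + 139968*t^2/25, s^3 + 1188*s^2/25 + 396*s*t/25 + t^3/150 + 33*t^2/25, s^2*t - 4536*s^2/25 - 1512*s*t/25 - 8*t^3/225 - 126*t^2/25, 2592*s^2/5 + s*t^2 + 864*s*t/5 + 17*t^3/90 + 72*t^2/5}; counting standard monomials gives mu = 7. Corank 2; j^3 = (6*s + t)^3 is a perfect cube, so E-series; the 4-jet and mu = 7 give E_7.

E_{7}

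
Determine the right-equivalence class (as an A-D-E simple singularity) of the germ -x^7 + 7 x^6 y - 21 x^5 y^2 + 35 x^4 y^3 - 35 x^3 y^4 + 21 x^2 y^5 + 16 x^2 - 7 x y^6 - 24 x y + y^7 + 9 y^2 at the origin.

A_{6}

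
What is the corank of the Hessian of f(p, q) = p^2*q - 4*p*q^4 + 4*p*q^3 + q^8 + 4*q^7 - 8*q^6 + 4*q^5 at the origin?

Hessian at 0 has rank 0.

2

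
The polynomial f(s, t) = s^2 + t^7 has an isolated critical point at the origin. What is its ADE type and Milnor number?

Type A6, Milnor number mu = 6.

The Hessian of f at 0 is [[2, 0], [0, 0]] with rank 1, so corank 1. A Groebner basis of the Jacobian ideal J(f) in C{s,t} is {t^6, s}; counting standard monomials gives mu = 6. Corank 1: A-series; mu = 6 gives A_6.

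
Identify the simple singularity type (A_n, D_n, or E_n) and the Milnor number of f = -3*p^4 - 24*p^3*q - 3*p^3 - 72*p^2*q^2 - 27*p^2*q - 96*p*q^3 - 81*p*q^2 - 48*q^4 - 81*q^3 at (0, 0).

Type E_6, Milnor number mu = 6.

The Hessian of f at 0 is [[0, 0], [0, 0]] with rank 0, so corank 2. A Groebner basis of the Jacobian ideal J(f) in C{p,q} is {q^4, p*q^2 + 8*q^3/3, p^2 + 6*p*q + 9*q^2}; counting standard monomials gives mu = 6. Corank 2; j^3 = -3*(p + 3*q)^3 is a perfect cube, so E-series; the 4-jet and mu = 6 give E_6.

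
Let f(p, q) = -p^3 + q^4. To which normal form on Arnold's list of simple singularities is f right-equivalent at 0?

E_6

The Hessian of f at 0 is [[0, 0], [0, 0]] with rank 0, so corank 2. A Groebner basis of the Jacobian ideal J(f) in C{p,q} is {q^3, p^2}; counting standard monomials gives mu = 6. Corank 2; j^3 = -p^3 is a perfect cube, so E-series; the 4-jet and mu = 6 give E_6.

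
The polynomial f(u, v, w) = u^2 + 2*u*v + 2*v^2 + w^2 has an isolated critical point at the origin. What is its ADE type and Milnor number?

Type A1, Milnor number mu = 1.

The Hessian of f at 0 is [[2, 2, 0], [2, 4, 0], [0, 0, 2]] with rank 3, so corank 0. A Groebner basis of the Jacobian ideal J(f) in C{u,v,w} is {u, v, w}; counting standard monomials gives mu = 1. Corank 0: nondegenerate Morse point, so A_1.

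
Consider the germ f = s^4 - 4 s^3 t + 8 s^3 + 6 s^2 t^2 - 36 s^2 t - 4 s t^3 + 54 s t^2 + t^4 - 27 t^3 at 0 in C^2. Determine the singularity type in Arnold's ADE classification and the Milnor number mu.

The Hessian of f at 0 has rank 0. Corank 2; j^3 = (2*s - 3*t)^3 is a perfect cube, so E-series; the 4-jet and mu = 6 give E_6.

Type E_{6}, Milnor number mu = 6.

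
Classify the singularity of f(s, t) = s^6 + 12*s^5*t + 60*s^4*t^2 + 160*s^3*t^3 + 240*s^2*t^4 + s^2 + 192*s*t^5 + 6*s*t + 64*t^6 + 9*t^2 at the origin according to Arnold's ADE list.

The Hessian of f at 0 has rank 1. Corank 1: A-series; mu = 5 gives A_5.

A_{5}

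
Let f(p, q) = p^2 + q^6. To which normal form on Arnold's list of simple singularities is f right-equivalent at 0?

A_{5}

The Hessian of f at 0 has rank 1. Corank 1: A-series; mu = 5 gives A_5.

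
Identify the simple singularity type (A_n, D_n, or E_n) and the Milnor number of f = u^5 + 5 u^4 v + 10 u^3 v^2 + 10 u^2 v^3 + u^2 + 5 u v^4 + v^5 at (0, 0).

The Hessian of f at 0 has rank 1. Corank 1: A-series; mu = 4 gives A_4.

Type A_{4}, Milnor number mu = 4.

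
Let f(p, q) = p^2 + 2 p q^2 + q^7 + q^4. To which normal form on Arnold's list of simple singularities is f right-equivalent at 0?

A_{6}

The Hessian of f at 0 has rank 1. Corank 1: A-series; mu = 6 gives A_6.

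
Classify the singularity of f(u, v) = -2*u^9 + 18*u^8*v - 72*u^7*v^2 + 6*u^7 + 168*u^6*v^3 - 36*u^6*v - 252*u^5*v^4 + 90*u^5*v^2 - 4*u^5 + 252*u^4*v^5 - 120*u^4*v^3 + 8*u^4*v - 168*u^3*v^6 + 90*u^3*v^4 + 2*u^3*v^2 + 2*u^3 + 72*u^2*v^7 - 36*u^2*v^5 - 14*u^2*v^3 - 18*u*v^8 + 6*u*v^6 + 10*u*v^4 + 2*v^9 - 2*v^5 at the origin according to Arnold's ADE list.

The Hessian of f at 0 is [[0, 0], [0, 0]] with rank 0, so corank 2. A Groebner basis of the Jacobian ideal J(f) in C{u,v} is {u^2/2 + u*v^3, 2*u^2 + v^4, u^3, u^2*v}; counting standard monomials gives mu = 8. Corank 2; j^3 = 2*u^3 is a perfect cube, so E-series; the 5-jet and mu = 8 give E_8.

E_{8}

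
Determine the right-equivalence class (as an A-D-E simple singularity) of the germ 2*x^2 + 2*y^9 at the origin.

The Hessian of f at 0 is [[4, 0], [0, 0]] with rank 1, so corank 1. A Groebner basis of the Jacobian ideal J(f) in C{x,y} is {y^8, x}; counting standard monomials gives mu = 8. Corank 1: A-series; mu = 8 gives A_8.

A_{8}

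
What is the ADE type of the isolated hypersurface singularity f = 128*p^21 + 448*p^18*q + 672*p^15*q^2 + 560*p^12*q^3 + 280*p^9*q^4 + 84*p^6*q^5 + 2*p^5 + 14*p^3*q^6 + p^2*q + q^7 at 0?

The Hessian of f at 0 has rank 0. Corank 2; j^3 = p^2*q has shape L^2 M (L != M), so D-series; mu = 8 gives D_8.

D_{8}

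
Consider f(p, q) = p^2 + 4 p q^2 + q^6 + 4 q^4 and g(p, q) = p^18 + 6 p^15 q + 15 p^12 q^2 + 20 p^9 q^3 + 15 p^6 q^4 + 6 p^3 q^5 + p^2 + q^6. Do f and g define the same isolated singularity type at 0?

The Hessian of f at 0 is [[2, 0], [0, 0]] with rank 1, so corank 1. A Groebner basis of the Jacobian ideal J(f) in C{p,q} is {p^3, p^2*q, p/2 + q^2}; counting standard monomials gives mu = 5. Corank 1: A-series; mu = 5 gives A_5. The Hessian of g at 0 is [[2, 0], [0, 0]] with rank 1, so corank 1. A Groebner basis of the Jacobian ideal J(g) in C{p,q} is {q^5, p}; counting standard monomials gives mu = 5. Corank 1: A-series; mu = 5 gives A_5. Both have type A_5, hence right-equivalent.

Yes.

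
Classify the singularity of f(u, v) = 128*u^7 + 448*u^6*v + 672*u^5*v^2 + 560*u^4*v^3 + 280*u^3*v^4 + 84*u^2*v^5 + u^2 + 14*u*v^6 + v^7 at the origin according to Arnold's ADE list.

A_{6}

The Hessian of f at 0 has rank 1. Corank 1: A-series; mu = 6 gives A_6.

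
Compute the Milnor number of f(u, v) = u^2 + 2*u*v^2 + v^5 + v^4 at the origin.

4

The Hessian of f at 0 has rank 1. Corank 1: A-series; mu = 4 gives A_4.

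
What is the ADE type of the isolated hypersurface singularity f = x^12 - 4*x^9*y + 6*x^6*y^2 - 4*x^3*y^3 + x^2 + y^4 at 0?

The Hessian of f at 0 has rank 1. Corank 1: A-series; mu = 3 gives A_3.

A3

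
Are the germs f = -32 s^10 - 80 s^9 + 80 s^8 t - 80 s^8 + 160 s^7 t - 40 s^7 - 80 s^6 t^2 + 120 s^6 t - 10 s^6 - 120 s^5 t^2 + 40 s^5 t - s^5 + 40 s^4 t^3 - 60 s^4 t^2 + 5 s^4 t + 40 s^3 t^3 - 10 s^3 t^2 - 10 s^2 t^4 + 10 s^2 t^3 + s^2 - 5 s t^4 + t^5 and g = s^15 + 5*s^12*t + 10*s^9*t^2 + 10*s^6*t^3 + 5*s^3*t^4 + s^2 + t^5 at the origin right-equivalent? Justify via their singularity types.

Yes.

The Hessian of f at 0 has rank 1. Corank 1: A-series; mu = 4 gives A_4. The Hessian of g at 0 has rank 1. Corank 1: A-series; mu = 4 gives A_4. Both have type A_4, hence right-equivalent.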